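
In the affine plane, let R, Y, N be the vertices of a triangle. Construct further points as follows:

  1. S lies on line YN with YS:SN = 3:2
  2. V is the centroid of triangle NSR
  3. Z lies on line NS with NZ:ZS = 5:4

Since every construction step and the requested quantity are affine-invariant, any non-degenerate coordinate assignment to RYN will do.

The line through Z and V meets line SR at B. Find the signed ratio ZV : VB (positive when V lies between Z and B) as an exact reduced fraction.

Assign R = (0, 0), Y = (1, 0), N = (0, 1) — the answer is frame-independent, so this choice is without loss of generality.
1. S lies on line YN with YS:SN = 3:2 ⇒ S = (2/5, 3/5)
2. V is the centroid of triangle NSR ⇒ V = (2/15, 8/15)
3. Z lies on line NS with NZ:ZS = 5:4 ⇒ Z = (2/9, 7/9)
line ZV meets SR at B = (-2/15, -1/5)
V = Z + t·(B−Z) with t = 1/4, so ZV:VB = 1/4:3/4

ZV:VB = 1/3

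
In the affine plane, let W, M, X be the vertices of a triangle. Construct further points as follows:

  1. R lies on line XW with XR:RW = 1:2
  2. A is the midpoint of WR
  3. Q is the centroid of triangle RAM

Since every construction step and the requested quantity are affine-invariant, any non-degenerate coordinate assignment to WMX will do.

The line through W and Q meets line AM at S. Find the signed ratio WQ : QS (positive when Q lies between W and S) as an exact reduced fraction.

Set W = (0, 0), M = (1, 0), X = (0, 1); any affine frame gives the same invariant.
1. R lies on line XW with XR:RW = 1:2 ⇒ R = (0, 2/3)
2. A is the midpoint of WR ⇒ A = (0, 1/3)
3. Q is the centroid of triangle RAM ⇒ Q = (1/3, 1/3)
line WQ meets AM at S = (1/4, 1/4)
Q = W + t·(S−W) with t = 4/3, so WQ:QS = 4/3:-1/3

WQ:QS = -4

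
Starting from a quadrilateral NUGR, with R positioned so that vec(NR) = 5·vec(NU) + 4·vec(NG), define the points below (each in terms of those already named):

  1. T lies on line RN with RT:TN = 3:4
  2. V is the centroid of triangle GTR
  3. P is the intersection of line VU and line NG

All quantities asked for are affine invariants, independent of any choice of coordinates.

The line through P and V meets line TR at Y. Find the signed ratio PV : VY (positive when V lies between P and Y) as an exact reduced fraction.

PV:VY = -11/2

Set N = (0, 0), U = (1, 0), G = (0, 1), R = (5, 4); any affine frame gives the same invariant.
1. T lies on line RN with RT:TN = 3:4 ⇒ T = (20/7, 16/7)
2. V is the centroid of triangle GTR ⇒ V = (55/21, 17/7)
3. P is the intersection of line VU and line NG ⇒ P = (0, -3/2)
line PV meets TR at Y = (15/7, 12/7)
V = P + t·(Y−P) with t = 11/9, so PV:VY = 11/9:-2/9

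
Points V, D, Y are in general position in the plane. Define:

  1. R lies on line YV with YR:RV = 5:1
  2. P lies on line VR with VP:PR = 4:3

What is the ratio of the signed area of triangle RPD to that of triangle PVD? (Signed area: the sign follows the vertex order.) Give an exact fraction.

[RPD]:[PVD] = 3/4

Assign V = (0, 0), D = (1, 0), Y = (0, 1) — the answer is frame-independent, so this choice is without loss of generality.
1. R lies on line YV with YR:RV = 5:1 ⇒ R = (0, 1/6)
2. P lies on line VR with VP:PR = 4:3 ⇒ P = (0, 2/21)
2·[RPD] = 1/14, 2·[PVD] = 2/21
[RPD]:[PVD] = 1/14:2/21 = 3/4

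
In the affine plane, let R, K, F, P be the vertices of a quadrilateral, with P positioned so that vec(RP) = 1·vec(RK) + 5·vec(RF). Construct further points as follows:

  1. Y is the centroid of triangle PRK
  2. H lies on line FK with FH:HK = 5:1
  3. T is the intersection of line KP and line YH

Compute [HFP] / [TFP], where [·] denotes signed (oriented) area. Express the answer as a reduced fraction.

[HFP]:[TFP] = 25/38

Set R = (0, 0), K = (1, 0), F = (0, 1), P = (1, 5); any affine frame gives the same invariant.
1. Y is the centroid of triangle PRK ⇒ Y = (2/3, 5/3)
2. H lies on line FK with FH:HK = 5:1 ⇒ H = (5/6, 1/6)
3. T is the intersection of line KP and line YH ⇒ T = (1, -4/3)
2·[HFP] = -25/6, 2·[TFP] = -19/3
[HFP]:[TFP] = -25/6:-19/3 = 25/38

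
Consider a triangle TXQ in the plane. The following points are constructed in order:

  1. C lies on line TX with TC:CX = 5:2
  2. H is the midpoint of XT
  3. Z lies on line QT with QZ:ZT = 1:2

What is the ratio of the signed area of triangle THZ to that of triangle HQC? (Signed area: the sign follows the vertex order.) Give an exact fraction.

Set T = (0, 0), X = (1, 0), Q = (0, 1); any affine frame gives the same invariant.
1. C lies on line TX with TC:CX = 5:2 ⇒ C = (5/7, 0)
2. H is the midpoint of XT ⇒ H = (1/2, 0)
3. Z lies on line QT with QZ:ZT = 1:2 ⇒ Z = (0, 2/3)
2·[THZ] = 1/3, 2·[HQC] = -3/14
[THZ]:[HQC] = 1/3:-3/14 = -14/9

[THZ]:[HQC] = -14/9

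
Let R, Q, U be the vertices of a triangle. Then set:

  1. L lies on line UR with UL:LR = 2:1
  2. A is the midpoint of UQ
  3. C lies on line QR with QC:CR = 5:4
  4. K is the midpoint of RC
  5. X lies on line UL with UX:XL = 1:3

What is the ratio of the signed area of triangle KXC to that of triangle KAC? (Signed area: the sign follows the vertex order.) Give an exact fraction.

[KXC]:[KAC] = 5/3

Set R = (0, 0), Q = (1, 0), U = (0, 1); any affine frame gives the same invariant.
1. L lies on line UR with UL:LR = 2:1 ⇒ L = (0, 1/3)
2. A is the midpoint of UQ ⇒ A = (1/2, 1/2)
3. C lies on line QR with QC:CR = 5:4 ⇒ C = (4/9, 0)
4. K is the midpoint of RC ⇒ K = (2/9, 0)
5. X lies on line UL with UX:XL = 1:3 ⇒ X = (0, 5/6)
2·[KXC] = -5/27, 2·[KAC] = -1/9
[KXC]:[KAC] = -5/27:-1/9 = 5/3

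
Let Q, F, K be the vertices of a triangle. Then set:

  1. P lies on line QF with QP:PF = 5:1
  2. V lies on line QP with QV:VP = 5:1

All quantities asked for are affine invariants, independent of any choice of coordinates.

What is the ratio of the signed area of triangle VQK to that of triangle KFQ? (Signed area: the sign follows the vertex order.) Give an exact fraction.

[VQK]:[KFQ] = 25/36

Assign Q = (0, 0), F = (1, 0), K = (0, 1) — the answer is frame-independent, so this choice is without loss of generality.
1. P lies on line QF with QP:PF = 5:1 ⇒ P = (5/6, 0)
2. V lies on line QP with QV:VP = 5:1 ⇒ V = (25/36, 0)
2·[VQK] = -25/36, 2·[KFQ] = -1
[VQK]:[KFQ] = -25/36:-1 = 25/36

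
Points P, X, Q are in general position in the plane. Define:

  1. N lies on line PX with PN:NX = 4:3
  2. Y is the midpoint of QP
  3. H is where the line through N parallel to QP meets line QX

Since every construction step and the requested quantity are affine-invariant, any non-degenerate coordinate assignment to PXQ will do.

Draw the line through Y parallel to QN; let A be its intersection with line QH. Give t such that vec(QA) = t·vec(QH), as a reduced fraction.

Assign P = (0, 0), X = (1, 0), Q = (0, 1) — the answer is frame-independent, so this choice is without loss of generality.
1. N lies on line PX with PN:NX = 4:3 ⇒ N = (4/7, 0)
2. Y is the midpoint of QP ⇒ Y = (0, 1/2)
3. H is where the line through N parallel to QP meets line QX ⇒ H = (4/7, 3/7)
through Y parallel to QN: direction (4/7, -1); meets QH at A = (-2/3, 5/3)
A = Q + t·(H−Q) with t = -7/6

t = -7/6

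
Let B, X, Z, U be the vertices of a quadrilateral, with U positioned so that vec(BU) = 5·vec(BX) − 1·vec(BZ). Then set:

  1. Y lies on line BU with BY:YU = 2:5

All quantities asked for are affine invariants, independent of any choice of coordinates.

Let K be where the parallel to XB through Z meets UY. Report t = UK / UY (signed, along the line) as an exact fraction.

t = 14/5

Set B = (0, 0), X = (1, 0), Z = (0, 1), U = (5, -1); any affine frame gives the same invariant.
1. Y lies on line BU with BY:YU = 2:5 ⇒ Y = (10/7, -2/7)
through Z parallel to XB: direction (-1, 0); meets UY at K = (-5, 1)
K = U + t·(Y−U) with t = 14/5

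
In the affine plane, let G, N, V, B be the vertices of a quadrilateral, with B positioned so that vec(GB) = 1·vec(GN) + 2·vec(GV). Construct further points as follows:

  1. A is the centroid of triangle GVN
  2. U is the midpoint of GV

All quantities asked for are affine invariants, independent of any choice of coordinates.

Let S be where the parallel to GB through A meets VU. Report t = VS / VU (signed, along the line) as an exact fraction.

Set G = (0, 0), N = (1, 0), V = (0, 1), B = (1, 2); any affine frame gives the same invariant.
1. A is the centroid of triangle GVN ⇒ A = (1/3, 1/3)
2. U is the midpoint of GV ⇒ U = (0, 1/2)
through A parallel to GB: direction (1, 2); meets VU at S = (0, -1/3)
S = V + t·(U−V) with t = 8/3

t = 8/3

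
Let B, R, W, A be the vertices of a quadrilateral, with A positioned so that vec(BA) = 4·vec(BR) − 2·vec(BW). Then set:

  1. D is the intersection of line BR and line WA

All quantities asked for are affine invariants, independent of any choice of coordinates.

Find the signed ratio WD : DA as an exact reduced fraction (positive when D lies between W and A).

WD:DA = 1/2

Set B = (0, 0), R = (1, 0), W = (0, 1), A = (4, -2); any affine frame gives the same invariant.
1. D is the intersection of line BR and line WA ⇒ D = (4/3, 0)
D = W + t·(A−W) with t = 1/3, so WD:DA = t:(1−t) = 1/3:2/3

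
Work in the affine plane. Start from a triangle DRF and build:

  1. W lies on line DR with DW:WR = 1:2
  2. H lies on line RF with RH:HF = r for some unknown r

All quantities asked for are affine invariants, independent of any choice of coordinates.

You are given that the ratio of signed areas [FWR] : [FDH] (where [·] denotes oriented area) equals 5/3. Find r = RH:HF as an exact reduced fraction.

r = 3/2

Assign D = (0, 0), R = (1, 0), F = (0, 1) — the answer is frame-independent, so this choice is without loss of generality.
1. W lies on line DR with DW:WR = 1:2 ⇒ W = (1/3, 0)
2. With RH:HF = r, write λ = r/(r+1) so H = R + λ·(F−R); H is affine-linear in λ
Every point depending on H is an affine combination of H and λ-independent points, so each such coordinate is linear in λ; the λ² term in each signed area is a multiple of (F−R)×(F−R) = 0, so 2·[FWR] and 2·[FDH] are each linear in λ. Evaluating at λ=0 and λ=1:
  2·[FWR] = 2/3,   2·[FDH] = −λ + 1
So [FWR]:[FDH] = (2/3) / (−λ + 1). Setting this equal to 5/3:
  2/3 = 5/3·(−λ + 1)  ⇒  λ = 3/5
Then r = λ/(1−λ) = (3/5)/(2/5) = 3/2. Check: with r = 3/2, H = (2/5, 3/5) and [FWR]:[FDH] = 5/3 as required.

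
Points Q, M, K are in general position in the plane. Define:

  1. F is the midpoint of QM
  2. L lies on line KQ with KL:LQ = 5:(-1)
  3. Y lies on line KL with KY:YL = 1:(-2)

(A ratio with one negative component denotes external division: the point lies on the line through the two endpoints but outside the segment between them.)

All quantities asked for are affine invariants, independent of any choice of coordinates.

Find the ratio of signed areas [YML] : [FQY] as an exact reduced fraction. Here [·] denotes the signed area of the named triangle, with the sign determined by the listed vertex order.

[YML]:[FQY] = 20/9

Choose coordinates Q = (0, 0), M = (1, 0), K = (0, 1).
1. F is the midpoint of QM ⇒ F = (1/2, 0)
2. L lies on line KQ with KL:LQ = 5:(-1) ⇒ L = (0, -1/4)
3. Y lies on line KL with KY:YL = 1:(-2) ⇒ Y = (0, 9/4)
2·[YML] = -5/2, 2·[FQY] = -9/8
[YML]:[FQY] = -5/2:-9/8 = 20/9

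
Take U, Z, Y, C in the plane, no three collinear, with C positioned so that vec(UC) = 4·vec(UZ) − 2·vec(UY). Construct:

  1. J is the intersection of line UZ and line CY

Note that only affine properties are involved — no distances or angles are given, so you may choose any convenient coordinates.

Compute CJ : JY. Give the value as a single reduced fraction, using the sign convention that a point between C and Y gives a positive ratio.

Work in coordinates with U = (0, 0), Z = (1, 0), Y = (0, 1), C = (4, -2).
1. J is the intersection of line UZ and line CY ⇒ J = (4/3, 0)
J = C + t·(Y−C) with t = 2/3, so CJ:JY = t:(1−t) = 2/3:1/3

CJ:JY = 2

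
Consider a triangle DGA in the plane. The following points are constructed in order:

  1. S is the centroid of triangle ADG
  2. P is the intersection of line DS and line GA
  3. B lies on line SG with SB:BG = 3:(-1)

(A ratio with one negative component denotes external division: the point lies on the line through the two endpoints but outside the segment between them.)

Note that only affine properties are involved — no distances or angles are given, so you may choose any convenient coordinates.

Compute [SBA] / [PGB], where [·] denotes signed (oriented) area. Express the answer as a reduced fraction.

[SBA]:[PGB] = 6

Assign D = (0, 0), G = (1, 0), A = (0, 1) — the answer is frame-independent, so this choice is without loss of generality.
1. S is the centroid of triangle ADG ⇒ S = (1/3, 1/3)
2. P is the intersection of line DS and line GA ⇒ P = (1/2, 1/2)
3. B lies on line SG with SB:BG = 3:(-1) ⇒ B = (4/3, -1/6)
2·[SBA] = 1/2, 2·[PGB] = 1/12
[SBA]:[PGB] = 1/2:1/12 = 6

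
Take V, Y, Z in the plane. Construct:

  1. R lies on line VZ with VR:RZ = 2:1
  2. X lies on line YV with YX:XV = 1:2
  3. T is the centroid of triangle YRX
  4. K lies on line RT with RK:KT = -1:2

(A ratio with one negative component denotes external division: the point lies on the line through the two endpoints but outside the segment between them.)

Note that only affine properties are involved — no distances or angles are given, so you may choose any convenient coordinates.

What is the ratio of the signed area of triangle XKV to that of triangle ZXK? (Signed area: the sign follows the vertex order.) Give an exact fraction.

[XKV]:[ZXK] = -20/13

Work in coordinates with V = (0, 0), Y = (1, 0), Z = (0, 1).
1. R lies on line VZ with VR:RZ = 2:1 ⇒ R = (0, 2/3)
2. X lies on line YV with YX:XV = 1:2 ⇒ X = (2/3, 0)
3. T is the centroid of triangle YRX ⇒ T = (5/9, 2/9)
4. K lies on line RT with RK:KT = -1:2 ⇒ K = (-5/9, 10/9)
2·[XKV] = 20/27, 2·[ZXK] = -13/27
[XKV]:[ZXK] = 20/27:-13/27 = -20/13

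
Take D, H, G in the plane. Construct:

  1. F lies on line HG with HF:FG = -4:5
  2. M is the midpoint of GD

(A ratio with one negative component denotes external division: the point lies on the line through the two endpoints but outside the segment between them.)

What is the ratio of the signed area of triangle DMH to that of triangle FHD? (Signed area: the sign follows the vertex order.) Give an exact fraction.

[DMH]:[FHD] = -1/8

Assign D = (0, 0), H = (1, 0), G = (0, 1) — the answer is frame-independent, so this choice is without loss of generality.
1. F lies on line HG with HF:FG = -4:5 ⇒ F = (5, -4)
2. M is the midpoint of GD ⇒ M = (0, 1/2)
2·[DMH] = -1/2, 2·[FHD] = 4
[DMH]:[FHD] = -1/2:4 = -1/8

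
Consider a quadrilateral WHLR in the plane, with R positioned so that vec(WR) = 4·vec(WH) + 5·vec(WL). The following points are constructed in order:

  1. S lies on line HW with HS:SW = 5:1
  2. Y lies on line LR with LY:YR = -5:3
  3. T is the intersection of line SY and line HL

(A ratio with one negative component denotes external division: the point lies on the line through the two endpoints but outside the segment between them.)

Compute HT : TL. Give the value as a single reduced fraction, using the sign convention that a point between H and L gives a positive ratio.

Assign W = (0, 0), H = (1, 0), L = (0, 1), R = (4, 5) — the answer is frame-independent, so this choice is without loss of generality.
1. S lies on line HW with HS:SW = 5:1 ⇒ S = (1/6, 0)
2. Y lies on line LR with LY:YR = -5:3 ⇒ Y = (10, 11)
3. T is the intersection of line SY and line HL ⇒ T = (14/25, 11/25)
T = H + t·(L−H) with t = 11/25, so HT:TL = t:(1−t) = 11/25:14/25

HT:TL = 11/14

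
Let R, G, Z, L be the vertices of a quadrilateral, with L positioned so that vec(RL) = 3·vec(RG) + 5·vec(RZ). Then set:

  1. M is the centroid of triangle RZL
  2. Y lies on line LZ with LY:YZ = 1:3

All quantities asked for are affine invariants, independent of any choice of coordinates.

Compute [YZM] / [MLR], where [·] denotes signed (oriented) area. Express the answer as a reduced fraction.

[YZM]:[MLR] = -3/4

Set R = (0, 0), G = (1, 0), Z = (0, 1), L = (3, 5); any affine frame gives the same invariant.
1. M is the centroid of triangle RZL ⇒ M = (1, 2)
2. Y lies on line LZ with LY:YZ = 1:3 ⇒ Y = (9/4, 4)
2·[YZM] = 3/4, 2·[MLR] = -1
[YZM]:[MLR] = 3/4:-1 = -3/4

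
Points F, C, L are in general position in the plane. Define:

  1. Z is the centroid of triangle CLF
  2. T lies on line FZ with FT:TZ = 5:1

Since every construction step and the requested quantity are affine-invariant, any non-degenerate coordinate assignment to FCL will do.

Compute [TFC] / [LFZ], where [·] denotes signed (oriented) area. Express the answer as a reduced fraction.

Choose coordinates F = (0, 0), C = (1, 0), L = (0, 1).
1. Z is the centroid of triangle CLF ⇒ Z = (1/3, 1/3)
2. T lies on line FZ with FT:TZ = 5:1 ⇒ T = (5/18, 5/18)
2·[TFC] = 5/18, 2·[LFZ] = 1/3
[TFC]:[LFZ] = 5/18:1/3 = 5/6

[TFC]:[LFZ] = 5/6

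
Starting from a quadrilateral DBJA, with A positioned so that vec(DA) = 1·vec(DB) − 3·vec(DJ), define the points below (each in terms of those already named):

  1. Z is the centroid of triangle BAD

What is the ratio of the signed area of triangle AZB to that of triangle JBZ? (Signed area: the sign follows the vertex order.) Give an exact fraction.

Assign D = (0, 0), B = (1, 0), J = (0, 1), A = (1, -3) — the answer is frame-independent, so this choice is without loss of generality.
1. Z is the centroid of triangle BAD ⇒ Z = (2/3, -1)
2·[AZB] = -1, 2·[JBZ] = -4/3
[AZB]:[JBZ] = -1:-4/3 = 3/4

[AZB]:[JBZ] = 3/4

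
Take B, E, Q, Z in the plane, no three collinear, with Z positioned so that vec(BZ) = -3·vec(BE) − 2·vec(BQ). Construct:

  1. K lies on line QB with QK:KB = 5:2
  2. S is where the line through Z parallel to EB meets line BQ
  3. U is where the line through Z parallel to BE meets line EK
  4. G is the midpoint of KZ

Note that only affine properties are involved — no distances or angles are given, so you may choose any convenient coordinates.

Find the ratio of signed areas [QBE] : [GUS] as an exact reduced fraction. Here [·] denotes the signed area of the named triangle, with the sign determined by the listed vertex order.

Choose coordinates B = (0, 0), E = (1, 0), Q = (0, 1), Z = (-3, -2).
1. K lies on line QB with QK:KB = 5:2 ⇒ K = (0, 2/7)
2. S is where the line through Z parallel to EB meets line BQ ⇒ S = (0, -2)
3. U is where the line through Z parallel to BE meets line EK ⇒ U = (8, -2)
4. G is the midpoint of KZ ⇒ G = (-3/2, -6/7)
2·[QBE] = 1, 2·[GUS] = -64/7
[QBE]:[GUS] = 1:-64/7 = -7/64

[QBE]:[GUS] = -7/64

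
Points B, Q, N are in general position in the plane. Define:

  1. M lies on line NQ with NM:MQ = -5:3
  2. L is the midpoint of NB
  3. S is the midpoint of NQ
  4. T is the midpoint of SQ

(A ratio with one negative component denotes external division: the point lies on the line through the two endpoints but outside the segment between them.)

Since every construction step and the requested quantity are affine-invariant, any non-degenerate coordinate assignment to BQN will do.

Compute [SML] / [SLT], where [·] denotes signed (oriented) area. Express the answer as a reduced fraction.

Work in coordinates with B = (0, 0), Q = (1, 0), N = (0, 1).
1. M lies on line NQ with NM:MQ = -5:3 ⇒ M = (5/2, -3/2)
2. L is the midpoint of NB ⇒ L = (0, 1/2)
3. S is the midpoint of NQ ⇒ S = (1/2, 1/2)
4. T is the midpoint of SQ ⇒ T = (3/4, 1/4)
2·[SML] = -1, 2·[SLT] = 1/8
[SML]:[SLT] = -1:1/8 = -8

[SML]:[SLT] = -8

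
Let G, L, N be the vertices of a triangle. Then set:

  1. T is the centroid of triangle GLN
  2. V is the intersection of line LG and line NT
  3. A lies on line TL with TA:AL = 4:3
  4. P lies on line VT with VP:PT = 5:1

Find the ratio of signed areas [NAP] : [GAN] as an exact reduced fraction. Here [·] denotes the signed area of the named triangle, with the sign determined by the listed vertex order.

[NAP]:[GAN] = -13/45

Choose coordinates G = (0, 0), L = (1, 0), N = (0, 1).
1. T is the centroid of triangle GLN ⇒ T = (1/3, 1/3)
2. V is the intersection of line LG and line NT ⇒ V = (1/2, 0)
3. A lies on line TL with TA:AL = 4:3 ⇒ A = (5/7, 1/7)
4. P lies on line VT with VP:PT = 5:1 ⇒ P = (13/36, 5/18)
2·[NAP] = -13/63, 2·[GAN] = 5/7
[NAP]:[GAN] = -13/63:5/7 = -13/45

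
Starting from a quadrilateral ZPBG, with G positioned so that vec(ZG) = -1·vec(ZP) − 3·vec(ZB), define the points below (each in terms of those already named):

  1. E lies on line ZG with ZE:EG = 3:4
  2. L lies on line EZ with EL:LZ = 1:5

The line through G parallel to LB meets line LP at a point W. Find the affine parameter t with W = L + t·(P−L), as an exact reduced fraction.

Set Z = (0, 0), P = (1, 0), B = (0, 1), G = (-1, -3); any affine frame gives the same invariant.
1. E lies on line ZG with ZE:EG = 3:4 ⇒ E = (-3/7, -9/7)
2. L lies on line EZ with EL:LZ = 1:5 ⇒ L = (-5/14, -15/14)
through G parallel to LB: direction (5/14, 29/14); meets LP at W = (-341/476, -645/476)
W = L + t·(P−L) with t = -9/34

t = -9/34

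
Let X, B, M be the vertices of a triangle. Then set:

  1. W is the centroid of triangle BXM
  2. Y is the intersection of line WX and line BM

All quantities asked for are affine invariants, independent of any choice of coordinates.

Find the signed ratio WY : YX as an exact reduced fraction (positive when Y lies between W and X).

WY:YX = -1/3

Assign X = (0, 0), B = (1, 0), M = (0, 1) — the answer is frame-independent, so this choice is without loss of generality.
1. W is the centroid of triangle BXM ⇒ W = (1/3, 1/3)
2. Y is the intersection of line WX and line BM ⇒ Y = (1/2, 1/2)
Y = W + t·(X−W) with t = -1/2, so WY:YX = t:(1−t) = -1/2:3/2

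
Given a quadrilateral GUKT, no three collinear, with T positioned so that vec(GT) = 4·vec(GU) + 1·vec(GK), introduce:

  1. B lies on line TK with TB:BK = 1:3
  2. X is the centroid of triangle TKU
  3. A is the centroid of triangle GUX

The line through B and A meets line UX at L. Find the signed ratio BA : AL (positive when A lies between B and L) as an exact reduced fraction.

Set G = (0, 0), U = (1, 0), K = (0, 1), T = (4, 1); any affine frame gives the same invariant.
1. B lies on line TK with TB:BK = 1:3 ⇒ B = (3, 1)
2. X is the centroid of triangle TKU ⇒ X = (5/3, 2/3)
3. A is the centroid of triangle GUX ⇒ A = (8/9, 2/9)
line BA meets UX at L = (17/12, 5/12)
A = B + t·(L−B) with t = 4/3, so BA:AL = 4/3:-1/3

BA:AL = -4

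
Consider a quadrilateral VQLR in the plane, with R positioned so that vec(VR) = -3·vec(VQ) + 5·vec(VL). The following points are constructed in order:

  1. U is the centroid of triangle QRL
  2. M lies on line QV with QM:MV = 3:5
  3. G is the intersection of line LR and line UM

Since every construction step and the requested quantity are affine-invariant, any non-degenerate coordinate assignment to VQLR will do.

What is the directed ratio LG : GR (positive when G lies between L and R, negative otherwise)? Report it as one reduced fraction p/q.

LG:GR = 1/19

Assign V = (0, 0), Q = (1, 0), L = (0, 1), R = (-3, 5) — the answer is frame-independent, so this choice is without loss of generality.
1. U is the centroid of triangle QRL ⇒ U = (-2/3, 2)
2. M lies on line QV with QM:MV = 3:5 ⇒ M = (5/8, 0)
3. G is the intersection of line LR and line UM ⇒ G = (-3/20, 6/5)
G = L + t·(R−L) with t = 1/20, so LG:GR = t:(1−t) = 1/20:19/20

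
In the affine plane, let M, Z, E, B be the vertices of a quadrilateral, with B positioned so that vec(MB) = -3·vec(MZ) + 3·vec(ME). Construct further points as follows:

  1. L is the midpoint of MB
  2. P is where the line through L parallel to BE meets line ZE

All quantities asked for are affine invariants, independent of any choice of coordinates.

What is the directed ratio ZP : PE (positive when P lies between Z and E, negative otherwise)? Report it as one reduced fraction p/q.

Choose coordinates M = (0, 0), Z = (1, 0), E = (0, 1), B = (-3, 3).
1. L is the midpoint of MB ⇒ L = (-3/2, 3/2)
2. P is where the line through L parallel to BE meets line ZE ⇒ P = (3/2, -1/2)
P = Z + t·(E−Z) with t = -1/2, so ZP:PE = t:(1−t) = -1/2:3/2

ZP:PE = -1/3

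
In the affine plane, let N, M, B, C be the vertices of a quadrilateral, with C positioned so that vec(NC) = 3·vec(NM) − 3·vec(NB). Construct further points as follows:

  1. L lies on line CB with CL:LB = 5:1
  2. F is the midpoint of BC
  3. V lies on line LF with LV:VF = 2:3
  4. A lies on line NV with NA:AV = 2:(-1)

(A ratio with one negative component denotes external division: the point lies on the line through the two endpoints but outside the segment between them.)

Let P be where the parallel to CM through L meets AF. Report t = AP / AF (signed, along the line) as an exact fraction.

Set N = (0, 0), M = (1, 0), B = (0, 1), C = (3, -3); any affine frame gives the same invariant.
1. L lies on line CB with CL:LB = 5:1 ⇒ L = (1/2, 1/3)
2. F is the midpoint of BC ⇒ F = (3/2, -1)
3. V lies on line LF with LV:VF = 2:3 ⇒ V = (9/10, -1/5)
4. A lies on line NV with NA:AV = 2:(-1) ⇒ A = (9/5, -2/5)
through L parallel to CM: direction (-2, 3); meets AF at P = (61/42, -23/21)
P = A + t·(F−A) with t = 73/63

t = 73/63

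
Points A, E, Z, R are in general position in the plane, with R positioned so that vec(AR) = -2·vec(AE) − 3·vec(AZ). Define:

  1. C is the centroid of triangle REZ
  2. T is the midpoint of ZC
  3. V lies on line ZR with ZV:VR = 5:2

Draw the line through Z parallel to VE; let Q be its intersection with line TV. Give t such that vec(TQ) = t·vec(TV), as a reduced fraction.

t = -2/3

Choose coordinates A = (0, 0), E = (1, 0), Z = (0, 1), R = (-2, -3).
1. C is the centroid of triangle REZ ⇒ C = (-1/3, -2/3)
2. T is the midpoint of ZC ⇒ T = (-1/6, 1/6)
3. V lies on line ZR with ZV:VR = 5:2 ⇒ V = (-10/7, -13/7)
through Z parallel to VE: direction (17/7, 13/7); meets TV at Q = (85/126, 191/126)
Q = T + t·(V−T) with t = -2/3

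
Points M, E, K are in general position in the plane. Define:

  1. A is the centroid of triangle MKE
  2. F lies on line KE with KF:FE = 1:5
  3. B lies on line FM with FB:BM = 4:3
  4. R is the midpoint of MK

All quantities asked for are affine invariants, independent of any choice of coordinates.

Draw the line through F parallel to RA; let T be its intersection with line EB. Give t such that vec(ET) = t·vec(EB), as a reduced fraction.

t = -35/9

Assign M = (0, 0), E = (1, 0), K = (0, 1) — the answer is frame-independent, so this choice is without loss of generality.
1. A is the centroid of triangle MKE ⇒ A = (1/3, 1/3)
2. F lies on line KE with KF:FE = 1:5 ⇒ F = (1/6, 5/6)
3. B lies on line FM with FB:BM = 4:3 ⇒ B = (1/14, 5/14)
4. R is the midpoint of MK ⇒ R = (0, 1/2)
through F parallel to RA: direction (1/3, -1/6); meets EB at T = (83/18, -25/18)
T = E + t·(B−E) with t = -35/9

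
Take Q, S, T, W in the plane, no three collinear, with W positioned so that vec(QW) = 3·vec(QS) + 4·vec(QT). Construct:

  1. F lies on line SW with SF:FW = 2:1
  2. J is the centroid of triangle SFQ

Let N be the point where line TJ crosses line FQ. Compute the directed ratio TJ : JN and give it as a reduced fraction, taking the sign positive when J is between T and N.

TJ:JN = -29/8

Assign Q = (0, 0), S = (1, 0), T = (0, 1), W = (3, 4) — the answer is frame-independent, so this choice is without loss of generality.
1. F lies on line SW with SF:FW = 2:1 ⇒ F = (7/3, 8/3)
2. J is the centroid of triangle SFQ ⇒ J = (10/9, 8/9)
line TJ meets FQ at N = (70/87, 80/87)
J = T + t·(N−T) with t = 29/21, so TJ:JN = 29/21:-8/21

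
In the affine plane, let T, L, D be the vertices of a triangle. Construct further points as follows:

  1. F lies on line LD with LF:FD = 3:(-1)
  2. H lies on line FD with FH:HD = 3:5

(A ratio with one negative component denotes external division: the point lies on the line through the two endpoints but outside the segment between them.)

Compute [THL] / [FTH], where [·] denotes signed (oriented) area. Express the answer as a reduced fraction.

[THL]:[FTH] = -7

Assign T = (0, 0), L = (1, 0), D = (0, 1) — the answer is frame-independent, so this choice is without loss of generality.
1. F lies on line LD with LF:FD = 3:(-1) ⇒ F = (-1/2, 3/2)
2. H lies on line FD with FH:HD = 3:5 ⇒ H = (-5/16, 21/16)
2·[THL] = -21/16, 2·[FTH] = 3/16
[THL]:[FTH] = -21/16:3/16 = -7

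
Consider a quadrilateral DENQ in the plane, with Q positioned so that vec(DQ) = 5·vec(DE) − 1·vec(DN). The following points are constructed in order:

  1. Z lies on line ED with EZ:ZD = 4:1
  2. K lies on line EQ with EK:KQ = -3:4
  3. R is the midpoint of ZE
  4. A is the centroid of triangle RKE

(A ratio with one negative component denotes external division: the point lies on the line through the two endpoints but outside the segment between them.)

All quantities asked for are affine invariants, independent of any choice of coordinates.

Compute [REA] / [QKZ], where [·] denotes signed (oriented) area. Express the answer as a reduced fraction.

[REA]:[QKZ] = 1/8

Choose coordinates D = (0, 0), E = (1, 0), N = (0, 1), Q = (5, -1).
1. Z lies on line ED with EZ:ZD = 4:1 ⇒ Z = (1/5, 0)
2. K lies on line EQ with EK:KQ = -3:4 ⇒ K = (-11, 3)
3. R is the midpoint of ZE ⇒ R = (3/5, 0)
4. A is the centroid of triangle RKE ⇒ A = (-47/15, 1)
2·[REA] = 2/5, 2·[QKZ] = 16/5
[REA]:[QKZ] = 2/5:16/5 = 1/8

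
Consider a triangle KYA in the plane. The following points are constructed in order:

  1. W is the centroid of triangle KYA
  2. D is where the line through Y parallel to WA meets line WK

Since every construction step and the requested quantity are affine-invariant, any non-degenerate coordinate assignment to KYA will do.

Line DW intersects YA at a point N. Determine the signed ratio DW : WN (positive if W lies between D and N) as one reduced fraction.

Assign K = (0, 0), Y = (1, 0), A = (0, 1) — the answer is frame-independent, so this choice is without loss of generality.
1. W is the centroid of triangle KYA ⇒ W = (1/3, 1/3)
2. D is where the line through Y parallel to WA meets line WK ⇒ D = (2/3, 2/3)
line DW meets YA at N = (1/2, 1/2)
W = D + t·(N−D) with t = 2, so DW:WN = 2:-1

DW:WN = -2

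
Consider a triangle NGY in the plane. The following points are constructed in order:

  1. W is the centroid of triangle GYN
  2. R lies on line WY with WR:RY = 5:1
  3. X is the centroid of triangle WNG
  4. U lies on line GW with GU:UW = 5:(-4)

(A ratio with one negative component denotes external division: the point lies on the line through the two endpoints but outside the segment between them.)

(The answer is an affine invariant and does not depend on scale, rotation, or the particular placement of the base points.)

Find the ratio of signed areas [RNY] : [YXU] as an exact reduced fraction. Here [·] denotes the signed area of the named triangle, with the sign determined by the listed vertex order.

Choose coordinates N = (0, 0), G = (1, 0), Y = (0, 1).
1. W is the centroid of triangle GYN ⇒ W = (1/3, 1/3)
2. R lies on line WY with WR:RY = 5:1 ⇒ R = (1/18, 8/9)
3. X is the centroid of triangle WNG ⇒ X = (4/9, 1/9)
4. U lies on line GW with GU:UW = 5:(-4) ⇒ U = (-7/3, 5/3)
2·[RNY] = -1/18, 2·[YXU] = -16/9
[RNY]:[YXU] = -1/18:-16/9 = 1/32

[RNY]:[YXU] = 1/32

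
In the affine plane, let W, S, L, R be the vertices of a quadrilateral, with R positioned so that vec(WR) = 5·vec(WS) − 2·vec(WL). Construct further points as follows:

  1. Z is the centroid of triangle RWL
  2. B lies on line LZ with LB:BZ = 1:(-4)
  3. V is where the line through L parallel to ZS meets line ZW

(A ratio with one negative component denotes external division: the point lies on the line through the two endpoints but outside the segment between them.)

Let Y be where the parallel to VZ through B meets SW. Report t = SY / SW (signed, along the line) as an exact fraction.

Assign W = (0, 0), S = (1, 0), L = (0, 1), R = (5, -2) — the answer is frame-independent, so this choice is without loss of generality.
1. Z is the centroid of triangle RWL ⇒ Z = (5/3, -1/3)
2. B lies on line LZ with LB:BZ = 1:(-4) ⇒ B = (-5/9, 13/9)
3. V is where the line through L parallel to ZS meets line ZW ⇒ V = (10/3, -2/3)
through B parallel to VZ: direction (-5/3, 1/3); meets SW at Y = (20/3, 0)
Y = S + t·(W−S) with t = -17/3

t = -17/3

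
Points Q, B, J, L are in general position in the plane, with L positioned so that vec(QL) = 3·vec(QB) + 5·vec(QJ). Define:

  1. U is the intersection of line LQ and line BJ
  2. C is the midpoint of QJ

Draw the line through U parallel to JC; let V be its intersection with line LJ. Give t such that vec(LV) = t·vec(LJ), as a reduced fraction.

Set Q = (0, 0), B = (1, 0), J = (0, 1), L = (3, 5); any affine frame gives the same invariant.
1. U is the intersection of line LQ and line BJ ⇒ U = (3/8, 5/8)
2. C is the midpoint of QJ ⇒ C = (0, 1/2)
through U parallel to JC: direction (0, -1/2); meets LJ at V = (3/8, 3/2)
V = L + t·(J−L) with t = 7/8

t = 7/8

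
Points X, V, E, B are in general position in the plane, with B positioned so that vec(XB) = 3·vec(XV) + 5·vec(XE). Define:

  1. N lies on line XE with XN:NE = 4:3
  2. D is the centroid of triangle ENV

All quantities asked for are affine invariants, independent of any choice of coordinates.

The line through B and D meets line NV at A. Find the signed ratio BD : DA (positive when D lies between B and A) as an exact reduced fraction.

BD:DA = 42

Choose coordinates X = (0, 0), V = (1, 0), E = (0, 1), B = (3, 5).
1. N lies on line XE with XN:NE = 4:3 ⇒ N = (0, 4/7)
2. D is the centroid of triangle ENV ⇒ D = (1/3, 11/21)
line BD meets NV at A = (17/63, 184/441)
D = B + t·(A−B) with t = 42/43, so BD:DA = 42/43:1/43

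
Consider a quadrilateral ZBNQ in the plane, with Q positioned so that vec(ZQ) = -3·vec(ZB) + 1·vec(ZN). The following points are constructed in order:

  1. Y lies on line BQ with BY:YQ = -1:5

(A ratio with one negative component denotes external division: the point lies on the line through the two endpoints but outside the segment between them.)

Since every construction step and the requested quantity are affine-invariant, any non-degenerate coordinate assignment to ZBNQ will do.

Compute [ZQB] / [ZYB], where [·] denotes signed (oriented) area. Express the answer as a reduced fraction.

[ZQB]:[ZYB] = -4

Choose coordinates Z = (0, 0), B = (1, 0), N = (0, 1), Q = (-3, 1).
1. Y lies on line BQ with BY:YQ = -1:5 ⇒ Y = (2, -1/4)
2·[ZQB] = -1, 2·[ZYB] = 1/4
[ZQB]:[ZYB] = -1:1/4 = -4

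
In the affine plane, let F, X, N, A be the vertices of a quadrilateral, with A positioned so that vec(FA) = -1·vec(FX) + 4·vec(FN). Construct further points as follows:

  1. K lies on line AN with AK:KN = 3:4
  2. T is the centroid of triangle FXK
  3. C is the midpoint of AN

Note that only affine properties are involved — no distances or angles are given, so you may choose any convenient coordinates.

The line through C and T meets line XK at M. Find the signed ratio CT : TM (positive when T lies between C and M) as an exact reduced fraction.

CT:TM = -16/19

Set F = (0, 0), X = (1, 0), N = (0, 1), A = (-1, 4); any affine frame gives the same invariant.
1. K lies on line AN with AK:KN = 3:4 ⇒ K = (-4/7, 19/7)
2. T is the centroid of triangle FXK ⇒ T = (1/7, 19/21)
3. C is the midpoint of AN ⇒ C = (-1/2, 5/2)
line CT meets XK at M = (-139/224, 627/224)
T = C + t·(M−C) with t = -16/3, so CT:TM = -16/3:19/3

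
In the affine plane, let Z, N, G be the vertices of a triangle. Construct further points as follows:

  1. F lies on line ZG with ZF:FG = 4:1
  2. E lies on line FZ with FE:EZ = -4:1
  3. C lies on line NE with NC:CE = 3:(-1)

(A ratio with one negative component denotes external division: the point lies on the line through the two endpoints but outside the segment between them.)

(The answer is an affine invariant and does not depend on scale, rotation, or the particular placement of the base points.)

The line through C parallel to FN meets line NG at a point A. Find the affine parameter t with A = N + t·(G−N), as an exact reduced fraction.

t = -8

Work in coordinates with Z = (0, 0), N = (1, 0), G = (0, 1).
1. F lies on line ZG with ZF:FG = 4:1 ⇒ F = (0, 4/5)
2. E lies on line FZ with FE:EZ = -4:1 ⇒ E = (0, -4/15)
3. C lies on line NE with NC:CE = 3:(-1) ⇒ C = (-1/2, -2/5)
through C parallel to FN: direction (1, -4/5); meets NG at A = (9, -8)
A = N + t·(G−N) with t = -8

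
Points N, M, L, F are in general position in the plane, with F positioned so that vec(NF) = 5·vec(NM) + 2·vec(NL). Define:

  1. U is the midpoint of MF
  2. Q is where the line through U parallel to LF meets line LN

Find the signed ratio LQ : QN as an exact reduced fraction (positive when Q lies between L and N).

Assign N = (0, 0), M = (1, 0), L = (0, 1), F = (5, 2) — the answer is frame-independent, so this choice is without loss of generality.
1. U is the midpoint of MF ⇒ U = (3, 1)
2. Q is where the line through U parallel to LF meets line LN ⇒ Q = (0, 2/5)
Q = L + t·(N−L) with t = 3/5, so LQ:QN = t:(1−t) = 3/5:2/5

LQ:QN = 3/2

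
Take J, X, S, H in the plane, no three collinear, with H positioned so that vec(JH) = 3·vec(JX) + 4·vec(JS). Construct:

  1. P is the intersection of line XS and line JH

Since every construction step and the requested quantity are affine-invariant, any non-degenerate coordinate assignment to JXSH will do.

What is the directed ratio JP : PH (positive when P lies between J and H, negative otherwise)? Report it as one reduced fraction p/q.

JP:PH = 1/6

Assign J = (0, 0), X = (1, 0), S = (0, 1), H = (3, 4) — the answer is frame-independent, so this choice is without loss of generality.
1. P is the intersection of line XS and line JH ⇒ P = (3/7, 4/7)
P = J + t·(H−J) with t = 1/7, so JP:PH = t:(1−t) = 1/7:6/7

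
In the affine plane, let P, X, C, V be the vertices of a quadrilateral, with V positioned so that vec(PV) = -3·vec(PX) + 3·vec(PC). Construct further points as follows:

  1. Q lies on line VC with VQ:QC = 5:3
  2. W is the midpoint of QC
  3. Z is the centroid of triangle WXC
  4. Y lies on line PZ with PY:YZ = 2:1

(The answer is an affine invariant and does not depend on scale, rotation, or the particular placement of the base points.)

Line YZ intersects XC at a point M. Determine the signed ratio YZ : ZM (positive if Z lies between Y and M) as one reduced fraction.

Work in coordinates with P = (0, 0), X = (1, 0), C = (0, 1), V = (-3, 3).
1. Q lies on line VC with VQ:QC = 5:3 ⇒ Q = (-9/8, 7/4)
2. W is the midpoint of QC ⇒ W = (-9/16, 11/8)
3. Z is the centroid of triangle WXC ⇒ Z = (7/48, 19/24)
4. Y lies on line PZ with PY:YZ = 2:1 ⇒ Y = (7/72, 19/36)
line YZ meets XC at M = (7/45, 38/45)
Z = Y + t·(M−Y) with t = 5/6, so YZ:ZM = 5/6:1/6

YZ:ZM = 5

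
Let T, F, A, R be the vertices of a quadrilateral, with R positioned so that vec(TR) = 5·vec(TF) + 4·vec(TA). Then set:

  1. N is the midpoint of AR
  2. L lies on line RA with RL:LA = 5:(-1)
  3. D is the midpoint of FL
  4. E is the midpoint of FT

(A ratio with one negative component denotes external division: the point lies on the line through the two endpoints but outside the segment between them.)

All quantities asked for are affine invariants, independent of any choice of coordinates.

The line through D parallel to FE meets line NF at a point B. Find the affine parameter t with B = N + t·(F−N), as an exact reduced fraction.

Work in coordinates with T = (0, 0), F = (1, 0), A = (0, 1), R = (5, 4).
1. N is the midpoint of AR ⇒ N = (5/2, 5/2)
2. L lies on line RA with RL:LA = 5:(-1) ⇒ L = (-5/4, 1/4)
3. D is the midpoint of FL ⇒ D = (-1/8, 1/8)
4. E is the midpoint of FT ⇒ E = (1/2, 0)
through D parallel to FE: direction (-1/2, 0); meets NF at B = (43/40, 1/8)
B = N + t·(F−N) with t = 19/20

t = 19/20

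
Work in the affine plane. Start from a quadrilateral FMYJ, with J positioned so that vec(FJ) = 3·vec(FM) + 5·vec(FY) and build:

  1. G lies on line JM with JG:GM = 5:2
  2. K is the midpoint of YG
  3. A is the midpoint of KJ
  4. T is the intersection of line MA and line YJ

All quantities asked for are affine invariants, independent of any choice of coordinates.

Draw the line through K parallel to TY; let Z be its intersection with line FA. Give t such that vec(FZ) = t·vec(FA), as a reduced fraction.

t = 2/7

Work in coordinates with F = (0, 0), M = (1, 0), Y = (0, 1), J = (3, 5).
1. G lies on line JM with JG:GM = 5:2 ⇒ G = (11/7, 10/7)
2. K is the midpoint of YG ⇒ K = (11/14, 17/14)
3. A is the midpoint of KJ ⇒ A = (53/28, 87/28)
4. T is the intersection of line MA and line YJ ⇒ T = (48/23, 87/23)
through K parallel to TY: direction (-48/23, -64/23); meets FA at Z = (53/98, 87/98)
Z = F + t·(A−F) with t = 2/7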